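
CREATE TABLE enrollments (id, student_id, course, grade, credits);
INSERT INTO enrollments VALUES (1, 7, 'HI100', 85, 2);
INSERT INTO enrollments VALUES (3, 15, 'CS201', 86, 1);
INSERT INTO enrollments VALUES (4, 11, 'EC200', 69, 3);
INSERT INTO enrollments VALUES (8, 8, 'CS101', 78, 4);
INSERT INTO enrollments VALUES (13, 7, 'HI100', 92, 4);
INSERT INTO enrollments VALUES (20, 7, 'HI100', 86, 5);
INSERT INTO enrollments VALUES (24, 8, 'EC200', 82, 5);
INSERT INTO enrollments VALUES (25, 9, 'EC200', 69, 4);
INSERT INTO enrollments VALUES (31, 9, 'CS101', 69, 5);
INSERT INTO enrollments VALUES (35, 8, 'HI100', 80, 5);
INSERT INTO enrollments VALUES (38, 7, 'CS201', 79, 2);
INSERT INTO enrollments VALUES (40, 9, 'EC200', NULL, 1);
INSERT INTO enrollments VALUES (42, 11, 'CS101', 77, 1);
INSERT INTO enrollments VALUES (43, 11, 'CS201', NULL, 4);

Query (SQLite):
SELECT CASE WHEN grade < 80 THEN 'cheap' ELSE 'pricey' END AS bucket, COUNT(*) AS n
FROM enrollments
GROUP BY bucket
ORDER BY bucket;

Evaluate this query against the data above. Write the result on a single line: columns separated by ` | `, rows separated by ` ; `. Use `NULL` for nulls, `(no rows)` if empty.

cheap | 6 ; pricey | 8

Bucket rows by grade < 80 → 'cheap' else 'pricey'; count each bucket.
NULL < 80 is unknown, so NULL grade falls into ELSE → 'pricey'.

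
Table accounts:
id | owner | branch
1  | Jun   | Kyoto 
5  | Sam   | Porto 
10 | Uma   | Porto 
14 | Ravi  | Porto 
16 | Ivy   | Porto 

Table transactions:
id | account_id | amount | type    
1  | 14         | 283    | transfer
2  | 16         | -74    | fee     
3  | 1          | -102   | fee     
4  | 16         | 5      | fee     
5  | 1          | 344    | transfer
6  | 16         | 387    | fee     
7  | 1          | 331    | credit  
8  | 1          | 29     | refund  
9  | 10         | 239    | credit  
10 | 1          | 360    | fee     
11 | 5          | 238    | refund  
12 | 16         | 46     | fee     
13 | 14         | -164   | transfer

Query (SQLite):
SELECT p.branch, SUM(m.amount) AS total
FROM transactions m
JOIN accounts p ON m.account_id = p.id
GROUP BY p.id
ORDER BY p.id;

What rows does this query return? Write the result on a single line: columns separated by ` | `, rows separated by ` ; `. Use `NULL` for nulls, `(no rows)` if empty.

Join each transactions row to its accounts via account_id.
Group joined rows by accounts.id; compute SUM(m.amount) per group.
  1: ids {3, 5, 7, 8, 10} → SUM(m.amount)=962
  5: ids {11} → SUM(m.amount)=238
  10: ids {9} → SUM(m.amount)=239
  14: ids {1, 13} → SUM(m.amount)=119
  16: ids {2, 4, 6, 12} → SUM(m.amount)=364

Kyoto | 962 ; Porto | 238 ; Porto | 239 ; Porto | 119 ; Porto | 364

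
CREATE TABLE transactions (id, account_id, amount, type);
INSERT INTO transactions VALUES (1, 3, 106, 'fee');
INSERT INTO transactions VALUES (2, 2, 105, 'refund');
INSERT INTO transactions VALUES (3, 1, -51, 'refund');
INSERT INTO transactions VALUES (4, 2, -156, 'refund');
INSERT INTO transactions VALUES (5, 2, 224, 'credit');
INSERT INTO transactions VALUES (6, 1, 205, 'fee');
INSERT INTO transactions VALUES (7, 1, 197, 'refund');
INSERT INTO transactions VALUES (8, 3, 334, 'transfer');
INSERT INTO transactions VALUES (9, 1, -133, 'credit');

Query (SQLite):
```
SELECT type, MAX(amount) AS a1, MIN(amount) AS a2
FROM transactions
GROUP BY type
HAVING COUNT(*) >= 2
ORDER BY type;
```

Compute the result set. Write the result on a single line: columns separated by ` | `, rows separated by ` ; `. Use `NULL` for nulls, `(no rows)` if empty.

Group transactions by type.
Per group compute: MAX(amount), MIN(amount).
HAVING: drop groups with fewer than 2 rows.
  credit: ids {5, 9} → MAX(amount)=224, MIN(amount)=-133
  fee: ids {1, 6} → MAX(amount)=205, MIN(amount)=106
  refund: ids {2, 3, 4, 7} → MAX(amount)=197, MIN(amount)=-156
  transfer: ids {8} → MAX(amount)=334, MIN(amount)=334

credit | 224 | -133 ; fee | 205 | 106 ; refund | 197 | -156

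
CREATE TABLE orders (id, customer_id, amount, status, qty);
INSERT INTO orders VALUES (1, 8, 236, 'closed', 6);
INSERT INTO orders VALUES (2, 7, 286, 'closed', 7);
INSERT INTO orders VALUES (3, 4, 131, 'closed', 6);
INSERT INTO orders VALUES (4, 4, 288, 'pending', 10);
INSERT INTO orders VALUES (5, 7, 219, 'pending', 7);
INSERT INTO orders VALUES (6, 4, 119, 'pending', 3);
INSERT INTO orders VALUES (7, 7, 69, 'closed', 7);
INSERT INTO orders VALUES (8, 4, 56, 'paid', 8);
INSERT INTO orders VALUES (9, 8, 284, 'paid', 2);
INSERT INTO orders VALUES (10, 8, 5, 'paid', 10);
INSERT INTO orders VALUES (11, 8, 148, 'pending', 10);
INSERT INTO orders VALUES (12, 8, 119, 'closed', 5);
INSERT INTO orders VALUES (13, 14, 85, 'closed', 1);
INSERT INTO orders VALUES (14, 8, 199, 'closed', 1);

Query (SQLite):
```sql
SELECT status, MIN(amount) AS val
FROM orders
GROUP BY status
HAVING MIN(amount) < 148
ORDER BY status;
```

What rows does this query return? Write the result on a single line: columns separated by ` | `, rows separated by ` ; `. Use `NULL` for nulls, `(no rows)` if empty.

closed | 69 ; paid | 5 ; pending | 119

Partition orders by status; compute MIN(amount) within each group.
HAVING: keep groups where MIN(amount) < 148.
  closed: ids {1, 2, 3, 7, 12, 13, 14} → MIN(amount)=69
  paid: ids {8, 9, 10} → MIN(amount)=5
  pending: ids {4, 5, 6, 11} → MIN(amount)=119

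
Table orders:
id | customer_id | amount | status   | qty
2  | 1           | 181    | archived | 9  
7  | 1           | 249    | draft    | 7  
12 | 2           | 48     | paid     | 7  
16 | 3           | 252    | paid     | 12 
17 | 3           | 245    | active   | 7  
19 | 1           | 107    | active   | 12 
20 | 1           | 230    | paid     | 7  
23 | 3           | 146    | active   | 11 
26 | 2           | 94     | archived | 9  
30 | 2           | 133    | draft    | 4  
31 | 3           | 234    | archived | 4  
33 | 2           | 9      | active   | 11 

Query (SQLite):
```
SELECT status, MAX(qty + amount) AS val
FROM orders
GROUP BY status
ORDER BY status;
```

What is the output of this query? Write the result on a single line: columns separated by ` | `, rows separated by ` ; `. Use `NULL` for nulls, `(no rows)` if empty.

For each row compute qty + amount.
Group by status; take MAX of the expression per group.
  active: ids {17, 19, 23, 33} → MAX(qty + amount)=252
  archived: ids {2, 26, 31} → MAX(qty + amount)=238
  draft: ids {7, 30} → MAX(qty + amount)=256
  paid: ids {12, 16, 20} → MAX(qty + amount)=264

active | 252 ; archived | 238 ; draft | 256 ; paid | 264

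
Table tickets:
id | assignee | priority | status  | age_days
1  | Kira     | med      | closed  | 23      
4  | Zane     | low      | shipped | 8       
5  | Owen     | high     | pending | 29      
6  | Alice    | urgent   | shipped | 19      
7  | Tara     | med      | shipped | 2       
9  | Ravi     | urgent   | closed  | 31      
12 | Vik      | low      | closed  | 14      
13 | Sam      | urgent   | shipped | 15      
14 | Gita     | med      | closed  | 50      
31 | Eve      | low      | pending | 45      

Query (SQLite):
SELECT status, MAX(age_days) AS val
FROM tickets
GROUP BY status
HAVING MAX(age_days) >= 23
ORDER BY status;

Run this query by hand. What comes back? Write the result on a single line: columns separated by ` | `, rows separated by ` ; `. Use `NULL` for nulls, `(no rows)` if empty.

closed | 50 ; pending | 45

Partition tickets by status; compute MAX(age_days) within each group.
HAVING: keep groups where MAX(age_days) >= 23.
  closed: ids {1, 9, 12, 14} → MAX(age_days)=50
  pending: ids {5, 31} → MAX(age_days)=45
  shipped: ids {4, 6, 7, 13} → MAX(age_days)=19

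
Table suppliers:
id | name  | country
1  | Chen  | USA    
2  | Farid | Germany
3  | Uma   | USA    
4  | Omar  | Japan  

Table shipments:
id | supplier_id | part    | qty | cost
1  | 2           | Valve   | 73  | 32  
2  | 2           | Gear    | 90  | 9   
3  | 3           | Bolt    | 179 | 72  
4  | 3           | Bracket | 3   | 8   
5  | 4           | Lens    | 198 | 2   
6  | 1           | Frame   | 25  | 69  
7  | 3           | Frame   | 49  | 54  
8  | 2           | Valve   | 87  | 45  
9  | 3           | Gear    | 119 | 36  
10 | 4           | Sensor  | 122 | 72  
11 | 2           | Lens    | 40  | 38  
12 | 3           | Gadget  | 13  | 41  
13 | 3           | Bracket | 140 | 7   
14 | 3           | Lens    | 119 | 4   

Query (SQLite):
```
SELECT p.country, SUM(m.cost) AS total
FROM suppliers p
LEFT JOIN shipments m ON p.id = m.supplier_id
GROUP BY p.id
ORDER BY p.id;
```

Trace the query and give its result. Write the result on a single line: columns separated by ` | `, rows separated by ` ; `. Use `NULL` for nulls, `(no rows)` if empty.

LEFT JOIN keeps every suppliers row; unmatched ones get NULL for shipments columns.
Group by suppliers.id and compute SUM(m.cost). SUM over an all-NULL group is NULL.
  1: ids {6} → SUM(m.cost)=69
  2: ids {1, 2, 8, 11} → SUM(m.cost)=124
  3: ids {3, 4, 7, 9, 12, 13, 14} → SUM(m.cost)=222
  4: ids {5, 10} → SUM(m.cost)=74

USA | 69 ; Germany | 124 ; USA | 222 ; Japan | 74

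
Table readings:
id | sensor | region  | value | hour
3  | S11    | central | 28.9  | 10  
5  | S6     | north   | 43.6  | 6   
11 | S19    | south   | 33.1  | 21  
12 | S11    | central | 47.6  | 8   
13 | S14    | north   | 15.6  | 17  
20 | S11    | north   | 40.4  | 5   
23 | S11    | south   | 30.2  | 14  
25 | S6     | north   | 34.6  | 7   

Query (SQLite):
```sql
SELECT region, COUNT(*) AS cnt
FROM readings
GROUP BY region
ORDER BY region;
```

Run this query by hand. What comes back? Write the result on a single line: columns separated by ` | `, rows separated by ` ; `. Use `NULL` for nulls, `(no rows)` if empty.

Partition readings by region; compute COUNT(*) within each group.
  central: ids {3, 12} → COUNT(*)=2
  north: ids {5, 13, 20, 25} → COUNT(*)=4
  south: ids {11, 23} → COUNT(*)=2

central | 2 ; north | 4 ; south | 2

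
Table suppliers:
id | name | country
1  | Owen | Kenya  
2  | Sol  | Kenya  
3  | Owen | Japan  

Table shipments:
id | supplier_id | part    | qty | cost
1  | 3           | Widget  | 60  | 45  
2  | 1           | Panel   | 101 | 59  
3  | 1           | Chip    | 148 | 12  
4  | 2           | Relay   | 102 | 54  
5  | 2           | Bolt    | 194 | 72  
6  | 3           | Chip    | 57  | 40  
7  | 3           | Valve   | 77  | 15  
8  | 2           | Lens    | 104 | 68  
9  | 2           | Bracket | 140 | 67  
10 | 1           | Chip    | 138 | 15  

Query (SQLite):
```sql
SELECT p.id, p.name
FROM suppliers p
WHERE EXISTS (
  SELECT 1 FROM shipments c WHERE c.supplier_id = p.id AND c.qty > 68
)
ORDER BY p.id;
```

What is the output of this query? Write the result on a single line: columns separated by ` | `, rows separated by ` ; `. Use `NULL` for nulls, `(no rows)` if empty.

1 | Owen ; 2 | Sol ; 3 | Owen

For each suppliers row, check whether any shipments with matching supplier_id has qty > 68.
Keep rows where that is true.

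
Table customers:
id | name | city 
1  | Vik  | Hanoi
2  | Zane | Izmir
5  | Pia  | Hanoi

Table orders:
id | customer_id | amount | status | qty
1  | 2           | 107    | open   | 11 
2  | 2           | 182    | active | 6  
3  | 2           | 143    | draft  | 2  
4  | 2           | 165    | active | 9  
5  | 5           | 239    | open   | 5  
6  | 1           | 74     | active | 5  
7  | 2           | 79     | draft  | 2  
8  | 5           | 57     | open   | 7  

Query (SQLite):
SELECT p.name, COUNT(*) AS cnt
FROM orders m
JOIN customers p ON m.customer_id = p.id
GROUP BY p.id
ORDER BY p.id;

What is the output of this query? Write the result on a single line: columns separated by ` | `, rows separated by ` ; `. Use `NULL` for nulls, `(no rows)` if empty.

Vik | 1 ; Zane | 5 ; Pia | 2

Join each orders row to its customers via customer_id.
Group joined rows by customers.id; compute COUNT(*) per group.
  1: ids {6} → COUNT(*)=1
  2: ids {1, 2, 3, 4, 7} → COUNT(*)=5
  5: ids {5, 8} → COUNT(*)=2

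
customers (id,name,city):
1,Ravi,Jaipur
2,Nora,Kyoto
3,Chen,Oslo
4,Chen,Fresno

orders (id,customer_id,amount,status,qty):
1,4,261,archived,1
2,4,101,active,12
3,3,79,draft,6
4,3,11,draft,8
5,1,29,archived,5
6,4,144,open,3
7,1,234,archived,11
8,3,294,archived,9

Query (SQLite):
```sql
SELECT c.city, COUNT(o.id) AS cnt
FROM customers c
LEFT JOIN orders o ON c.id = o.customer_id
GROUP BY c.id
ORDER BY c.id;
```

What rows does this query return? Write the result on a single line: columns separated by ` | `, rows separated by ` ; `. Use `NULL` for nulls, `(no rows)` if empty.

LEFT JOIN keeps every customers row; unmatched ones get NULL for orders columns.
Group by customers.id and compute COUNT(o.id). COUNT(col) of an all-NULL group is 0.
  1: ids {5, 7} → COUNT(o.id)=2
  2: ids {—} → COUNT(o.id)=0
  3: ids {3, 4, 8} → COUNT(o.id)=3
  4: ids {1, 2, 6} → COUNT(o.id)=3

Jaipur | 2 ; Kyoto | 0 ; Oslo | 3 ; Fresno | 3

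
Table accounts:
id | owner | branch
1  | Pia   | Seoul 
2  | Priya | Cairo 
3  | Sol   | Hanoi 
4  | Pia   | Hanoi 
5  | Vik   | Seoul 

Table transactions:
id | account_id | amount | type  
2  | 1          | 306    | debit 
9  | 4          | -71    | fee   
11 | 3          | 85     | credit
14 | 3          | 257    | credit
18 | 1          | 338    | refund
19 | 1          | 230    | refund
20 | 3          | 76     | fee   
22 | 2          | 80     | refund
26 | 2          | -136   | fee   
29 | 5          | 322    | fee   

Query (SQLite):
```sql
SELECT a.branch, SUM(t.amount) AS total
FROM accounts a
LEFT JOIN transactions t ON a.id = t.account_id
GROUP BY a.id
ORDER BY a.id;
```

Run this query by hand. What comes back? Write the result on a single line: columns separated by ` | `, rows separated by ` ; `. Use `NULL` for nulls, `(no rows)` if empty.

LEFT JOIN keeps every accounts row; unmatched ones get NULL for transactions columns.
Group by accounts.id and compute SUM(t.amount). SUM over an all-NULL group is NULL.
  1: ids {2, 18, 19} → SUM(t.amount)=874
  2: ids {22, 26} → SUM(t.amount)=-56
  3: ids {11, 14, 20} → SUM(t.amount)=418
  4: ids {9} → SUM(t.amount)=-71
  5: ids {29} → SUM(t.amount)=322

Seoul | 874 ; Cairo | -56 ; Hanoi | 418 ; Hanoi | -71 ; Seoul | 322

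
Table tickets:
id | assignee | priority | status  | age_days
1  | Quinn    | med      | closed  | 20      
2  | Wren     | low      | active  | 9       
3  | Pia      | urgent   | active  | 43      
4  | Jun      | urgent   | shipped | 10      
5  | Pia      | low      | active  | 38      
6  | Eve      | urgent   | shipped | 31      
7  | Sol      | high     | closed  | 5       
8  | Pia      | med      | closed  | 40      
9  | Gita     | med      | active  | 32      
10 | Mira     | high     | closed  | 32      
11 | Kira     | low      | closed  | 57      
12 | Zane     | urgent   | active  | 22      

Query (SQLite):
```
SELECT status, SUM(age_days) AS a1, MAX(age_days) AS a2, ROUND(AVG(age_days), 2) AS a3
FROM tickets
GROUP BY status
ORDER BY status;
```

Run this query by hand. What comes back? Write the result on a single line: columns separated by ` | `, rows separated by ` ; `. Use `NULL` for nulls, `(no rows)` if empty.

active | 144 | 43 | 28.8 ; closed | 154 | 57 | 30.8 ; shipped | 41 | 31 | 20.5

Group tickets by status.
Per group compute: SUM(age_days), MAX(age_days), ROUND(AVG(age_days), 2).
  active: ids {2, 3, 5, 9, 12} → SUM(age_days)=144, MAX(age_days)=43, ROUND(AVG(age_days), 2)=28.8
  closed: ids {1, 7, 8, 10, 11} → SUM(age_days)=154, MAX(age_days)=57, ROUND(AVG(age_days), 2)=30.8
  shipped: ids {4, 6} → SUM(age_days)=41, MAX(age_days)=31, ROUND(AVG(age_days), 2)=20.5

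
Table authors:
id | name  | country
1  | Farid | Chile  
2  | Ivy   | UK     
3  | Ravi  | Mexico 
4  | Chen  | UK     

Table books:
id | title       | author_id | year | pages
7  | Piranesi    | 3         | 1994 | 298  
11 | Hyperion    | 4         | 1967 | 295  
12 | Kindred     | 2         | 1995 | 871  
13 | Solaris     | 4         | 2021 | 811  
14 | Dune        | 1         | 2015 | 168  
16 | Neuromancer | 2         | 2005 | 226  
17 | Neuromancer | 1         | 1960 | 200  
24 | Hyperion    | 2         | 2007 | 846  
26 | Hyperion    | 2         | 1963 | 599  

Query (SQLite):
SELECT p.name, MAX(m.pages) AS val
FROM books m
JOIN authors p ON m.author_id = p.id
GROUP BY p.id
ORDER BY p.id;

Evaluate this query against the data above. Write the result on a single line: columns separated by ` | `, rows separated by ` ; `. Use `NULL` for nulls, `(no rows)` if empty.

Join each books row to its authors via author_id.
Group joined rows by authors.id; compute MAX(m.pages) per group.
  1: ids {14, 17} → MAX(m.pages)=200
  2: ids {12, 16, 24, 26} → MAX(m.pages)=871
  3: ids {7} → MAX(m.pages)=298
  4: ids {11, 13} → MAX(m.pages)=811

Farid | 200 ; Ivy | 871 ; Ravi | 298 ; Chen | 811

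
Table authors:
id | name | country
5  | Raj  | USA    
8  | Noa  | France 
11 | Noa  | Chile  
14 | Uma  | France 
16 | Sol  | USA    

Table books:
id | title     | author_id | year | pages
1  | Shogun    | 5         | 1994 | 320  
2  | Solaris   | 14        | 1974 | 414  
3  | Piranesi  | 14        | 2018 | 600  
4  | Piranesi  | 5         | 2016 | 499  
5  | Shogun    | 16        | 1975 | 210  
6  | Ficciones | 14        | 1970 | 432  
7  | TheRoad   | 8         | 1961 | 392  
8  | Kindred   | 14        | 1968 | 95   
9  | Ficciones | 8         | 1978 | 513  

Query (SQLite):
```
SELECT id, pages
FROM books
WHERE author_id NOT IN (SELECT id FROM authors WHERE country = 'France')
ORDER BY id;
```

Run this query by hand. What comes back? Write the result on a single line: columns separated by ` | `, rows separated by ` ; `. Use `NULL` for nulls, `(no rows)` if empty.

Inner query: authors.id where country = 'France'.
Outer: keep books rows whose author_id is not in that set.
Inner query → {8, 14}

1 | 320 ; 4 | 499 ; 5 | 210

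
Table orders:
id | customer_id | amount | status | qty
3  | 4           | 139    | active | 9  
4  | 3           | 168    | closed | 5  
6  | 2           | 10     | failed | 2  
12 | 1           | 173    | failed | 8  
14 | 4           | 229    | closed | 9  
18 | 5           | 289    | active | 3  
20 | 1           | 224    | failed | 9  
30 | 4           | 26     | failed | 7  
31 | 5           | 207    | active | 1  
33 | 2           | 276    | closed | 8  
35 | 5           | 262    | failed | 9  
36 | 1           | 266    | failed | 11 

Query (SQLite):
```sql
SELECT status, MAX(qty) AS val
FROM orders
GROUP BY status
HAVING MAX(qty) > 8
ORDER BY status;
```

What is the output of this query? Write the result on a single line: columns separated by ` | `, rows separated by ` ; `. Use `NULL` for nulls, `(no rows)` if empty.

Partition orders by status; compute MAX(qty) within each group.
HAVING: keep groups where MAX(qty) > 8.
  active: ids {3, 18, 31} → MAX(qty)=9
  closed: ids {4, 14, 33} → MAX(qty)=9
  failed: ids {6, 12, 20, 30, 35, 36} → MAX(qty)=11

active | 9 ; closed | 9 ; failed | 11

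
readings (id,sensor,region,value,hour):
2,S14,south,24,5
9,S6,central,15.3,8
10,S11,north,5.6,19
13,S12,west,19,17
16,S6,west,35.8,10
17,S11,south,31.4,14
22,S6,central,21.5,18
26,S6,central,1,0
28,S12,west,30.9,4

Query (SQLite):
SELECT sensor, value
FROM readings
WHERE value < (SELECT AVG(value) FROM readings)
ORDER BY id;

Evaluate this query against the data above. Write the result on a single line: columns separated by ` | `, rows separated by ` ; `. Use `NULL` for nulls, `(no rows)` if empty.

Scalar subquery: AVG(value) over all readings rows = 20.5.
Keep rows where value < that value.

S6 | 15.3 ; S11 | 5.6 ; S12 | 19 ; S6 | 1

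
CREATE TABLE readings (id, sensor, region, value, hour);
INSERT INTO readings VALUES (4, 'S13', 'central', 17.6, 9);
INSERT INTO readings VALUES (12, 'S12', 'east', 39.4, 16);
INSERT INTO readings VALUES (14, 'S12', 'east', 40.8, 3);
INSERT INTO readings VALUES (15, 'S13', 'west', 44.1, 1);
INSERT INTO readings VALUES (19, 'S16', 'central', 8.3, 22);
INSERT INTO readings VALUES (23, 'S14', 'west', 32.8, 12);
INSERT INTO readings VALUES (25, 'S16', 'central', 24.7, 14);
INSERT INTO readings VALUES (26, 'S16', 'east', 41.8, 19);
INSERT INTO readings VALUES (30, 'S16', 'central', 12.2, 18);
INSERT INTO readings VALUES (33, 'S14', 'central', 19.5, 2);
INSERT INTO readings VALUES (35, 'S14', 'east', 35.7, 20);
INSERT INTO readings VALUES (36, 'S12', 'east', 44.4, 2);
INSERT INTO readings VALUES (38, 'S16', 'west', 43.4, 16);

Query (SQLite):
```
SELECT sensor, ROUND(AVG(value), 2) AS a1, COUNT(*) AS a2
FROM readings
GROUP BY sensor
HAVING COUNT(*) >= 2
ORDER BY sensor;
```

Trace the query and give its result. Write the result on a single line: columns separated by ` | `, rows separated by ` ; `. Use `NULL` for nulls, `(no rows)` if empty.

Group readings by sensor.
Per group compute: ROUND(AVG(value), 2), COUNT(*).
HAVING: drop groups with fewer than 2 rows.
  S12: ids {12, 14, 36} → ROUND(AVG(value), 2)=41.53, COUNT(*)=3
  S13: ids {4, 15} → ROUND(AVG(value), 2)=30.85, COUNT(*)=2
  S14: ids {23, 33, 35} → ROUND(AVG(value), 2)=29.33, COUNT(*)=3
  S16: ids {19, 25, 26, 30, 38} → ROUND(AVG(value), 2)=26.08, COUNT(*)=5

S12 | 41.53 | 3 ; S13 | 30.85 | 2 ; S14 | 29.33 | 3 ; S16 | 26.08 | 5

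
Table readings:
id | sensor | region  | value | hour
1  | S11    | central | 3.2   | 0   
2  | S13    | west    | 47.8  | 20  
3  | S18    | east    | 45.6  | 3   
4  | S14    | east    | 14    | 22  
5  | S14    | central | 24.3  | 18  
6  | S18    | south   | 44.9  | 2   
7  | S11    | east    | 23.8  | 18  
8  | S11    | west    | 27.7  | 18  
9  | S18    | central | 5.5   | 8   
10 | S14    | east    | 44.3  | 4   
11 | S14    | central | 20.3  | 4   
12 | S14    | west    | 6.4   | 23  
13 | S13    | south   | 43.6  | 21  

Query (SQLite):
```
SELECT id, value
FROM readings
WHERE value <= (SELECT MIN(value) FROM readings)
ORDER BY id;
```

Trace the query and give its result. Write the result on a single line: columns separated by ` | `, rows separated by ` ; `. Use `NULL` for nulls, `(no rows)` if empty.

1 | 3.2

Scalar subquery: MIN(value) over all readings rows = 3.2.
Keep rows where value <= that value.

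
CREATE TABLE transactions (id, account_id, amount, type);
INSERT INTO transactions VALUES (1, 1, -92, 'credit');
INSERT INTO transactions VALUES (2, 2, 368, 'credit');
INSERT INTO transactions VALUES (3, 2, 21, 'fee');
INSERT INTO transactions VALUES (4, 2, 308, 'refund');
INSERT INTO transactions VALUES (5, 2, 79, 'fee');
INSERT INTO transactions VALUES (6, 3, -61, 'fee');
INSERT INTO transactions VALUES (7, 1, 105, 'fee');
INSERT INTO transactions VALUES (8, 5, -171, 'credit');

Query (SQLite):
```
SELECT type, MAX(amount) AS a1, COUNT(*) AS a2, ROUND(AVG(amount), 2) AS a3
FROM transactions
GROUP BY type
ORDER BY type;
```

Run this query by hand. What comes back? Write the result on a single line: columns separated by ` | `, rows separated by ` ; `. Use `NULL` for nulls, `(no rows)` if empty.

Group transactions by type.
Per group compute: MAX(amount), COUNT(*), ROUND(AVG(amount), 2).
  credit: ids {1, 2, 8} → MAX(amount)=368, COUNT(*)=3, ROUND(AVG(amount), 2)=35
  fee: ids {3, 5, 6, 7} → MAX(amount)=105, COUNT(*)=4, ROUND(AVG(amount), 2)=36
  refund: ids {4} → MAX(amount)=308, COUNT(*)=1, ROUND(AVG(amount), 2)=308

credit | 368 | 3 | 35 ; fee | 105 | 4 | 36 ; refund | 308 | 1 | 308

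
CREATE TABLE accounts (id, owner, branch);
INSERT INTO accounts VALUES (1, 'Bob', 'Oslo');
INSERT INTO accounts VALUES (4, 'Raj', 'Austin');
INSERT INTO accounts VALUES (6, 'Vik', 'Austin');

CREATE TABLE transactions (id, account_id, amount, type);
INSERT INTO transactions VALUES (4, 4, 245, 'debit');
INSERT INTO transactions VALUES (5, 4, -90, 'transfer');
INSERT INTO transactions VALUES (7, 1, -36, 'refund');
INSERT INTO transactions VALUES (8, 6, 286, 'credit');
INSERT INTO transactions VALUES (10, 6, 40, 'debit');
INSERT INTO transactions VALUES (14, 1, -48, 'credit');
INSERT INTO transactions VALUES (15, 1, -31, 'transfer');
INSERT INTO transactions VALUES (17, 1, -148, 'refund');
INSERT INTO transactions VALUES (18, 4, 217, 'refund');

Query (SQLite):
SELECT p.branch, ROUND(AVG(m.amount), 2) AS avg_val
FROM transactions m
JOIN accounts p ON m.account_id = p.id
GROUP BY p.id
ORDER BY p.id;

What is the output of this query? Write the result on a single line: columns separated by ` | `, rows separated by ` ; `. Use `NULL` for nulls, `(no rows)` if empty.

Join each transactions row to its accounts via account_id.
Group joined rows by accounts.id; compute ROUND(AVG(m.amount), 2) per group.
  1: ids {7, 14, 15, 17} → ROUND(AVG(m.amount), 2)=-65.75
  4: ids {4, 5, 18} → ROUND(AVG(m.amount), 2)=124
  6: ids {8, 10} → ROUND(AVG(m.amount), 2)=163

Oslo | -65.75 ; Austin | 124 ; Austin | 163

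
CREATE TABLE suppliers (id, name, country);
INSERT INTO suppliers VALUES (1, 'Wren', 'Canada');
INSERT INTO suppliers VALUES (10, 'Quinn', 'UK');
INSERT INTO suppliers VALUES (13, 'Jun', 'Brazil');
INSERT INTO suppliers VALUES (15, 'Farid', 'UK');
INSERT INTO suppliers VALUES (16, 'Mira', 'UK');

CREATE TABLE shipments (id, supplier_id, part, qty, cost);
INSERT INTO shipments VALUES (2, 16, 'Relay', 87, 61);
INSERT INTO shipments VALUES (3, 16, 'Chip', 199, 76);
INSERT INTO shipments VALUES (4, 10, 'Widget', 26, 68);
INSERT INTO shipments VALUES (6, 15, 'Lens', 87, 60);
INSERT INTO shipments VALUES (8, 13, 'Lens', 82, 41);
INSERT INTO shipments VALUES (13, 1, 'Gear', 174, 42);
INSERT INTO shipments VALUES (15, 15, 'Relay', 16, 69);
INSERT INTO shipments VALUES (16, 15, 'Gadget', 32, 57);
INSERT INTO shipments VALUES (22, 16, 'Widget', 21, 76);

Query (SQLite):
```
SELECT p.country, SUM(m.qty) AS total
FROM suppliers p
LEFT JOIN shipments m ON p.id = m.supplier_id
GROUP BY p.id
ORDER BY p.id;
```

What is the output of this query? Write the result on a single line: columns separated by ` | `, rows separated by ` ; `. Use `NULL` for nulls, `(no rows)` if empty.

LEFT JOIN keeps every suppliers row; unmatched ones get NULL for shipments columns.
Group by suppliers.id and compute SUM(m.qty). SUM over an all-NULL group is NULL.
  1: ids {13} → SUM(m.qty)=174
  10: ids {4} → SUM(m.qty)=26
  13: ids {8} → SUM(m.qty)=82
  15: ids {6, 15, 16} → SUM(m.qty)=135
  16: ids {2, 3, 22} → SUM(m.qty)=307

Canada | 174 ; UK | 26 ; Brazil | 82 ; UK | 135 ; UK | 307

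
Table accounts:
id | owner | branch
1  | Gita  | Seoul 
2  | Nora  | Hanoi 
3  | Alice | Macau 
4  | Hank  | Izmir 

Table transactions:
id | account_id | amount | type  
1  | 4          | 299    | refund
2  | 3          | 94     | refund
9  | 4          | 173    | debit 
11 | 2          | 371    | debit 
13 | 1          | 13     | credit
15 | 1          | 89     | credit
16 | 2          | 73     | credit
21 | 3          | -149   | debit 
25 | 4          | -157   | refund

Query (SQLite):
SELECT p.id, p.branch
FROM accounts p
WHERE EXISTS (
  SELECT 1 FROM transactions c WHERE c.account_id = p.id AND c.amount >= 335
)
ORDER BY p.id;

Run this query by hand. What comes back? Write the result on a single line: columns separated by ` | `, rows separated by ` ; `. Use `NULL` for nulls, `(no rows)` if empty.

2 | Hanoi

For each accounts row, check whether any transactions with matching account_id has amount >= 335.
Keep rows where that is true.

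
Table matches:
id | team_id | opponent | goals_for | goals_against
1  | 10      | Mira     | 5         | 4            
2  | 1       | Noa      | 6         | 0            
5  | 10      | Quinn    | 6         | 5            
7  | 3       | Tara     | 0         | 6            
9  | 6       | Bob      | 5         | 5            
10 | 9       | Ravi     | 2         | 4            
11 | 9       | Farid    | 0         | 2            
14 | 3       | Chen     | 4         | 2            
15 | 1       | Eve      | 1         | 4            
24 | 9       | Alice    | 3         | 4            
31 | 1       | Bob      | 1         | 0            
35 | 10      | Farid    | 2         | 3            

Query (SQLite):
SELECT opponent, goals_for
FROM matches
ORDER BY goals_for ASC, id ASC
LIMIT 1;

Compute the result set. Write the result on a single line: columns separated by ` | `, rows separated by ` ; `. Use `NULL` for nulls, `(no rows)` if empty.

Sort by goals_for asc, tiebreak id asc: (0, id=7), (0, id=11), (1, id=15), (1, id=31) …. Take first 1.

Tara | 0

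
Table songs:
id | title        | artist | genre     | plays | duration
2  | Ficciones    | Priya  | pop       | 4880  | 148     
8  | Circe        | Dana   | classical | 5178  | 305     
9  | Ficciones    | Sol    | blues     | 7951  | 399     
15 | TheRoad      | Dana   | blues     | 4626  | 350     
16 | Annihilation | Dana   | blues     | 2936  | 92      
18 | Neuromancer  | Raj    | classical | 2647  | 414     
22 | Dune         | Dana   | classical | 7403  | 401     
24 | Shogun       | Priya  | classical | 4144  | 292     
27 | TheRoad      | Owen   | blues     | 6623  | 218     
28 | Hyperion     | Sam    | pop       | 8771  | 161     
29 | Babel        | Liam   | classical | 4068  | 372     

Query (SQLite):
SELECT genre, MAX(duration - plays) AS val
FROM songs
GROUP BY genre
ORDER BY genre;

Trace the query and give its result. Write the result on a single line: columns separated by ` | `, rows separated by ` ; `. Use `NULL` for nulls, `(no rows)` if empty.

blues | -2844 ; classical | -2233 ; pop | -4732

For each row compute duration - plays.
Group by genre; take MAX of the expression per group.
  blues: ids {9, 15, 16, 27} → MAX(duration - plays)=-2844
  classical: ids {8, 18, 22, 24, 29} → MAX(duration - plays)=-2233
  pop: ids {2, 28} → MAX(duration - plays)=-4732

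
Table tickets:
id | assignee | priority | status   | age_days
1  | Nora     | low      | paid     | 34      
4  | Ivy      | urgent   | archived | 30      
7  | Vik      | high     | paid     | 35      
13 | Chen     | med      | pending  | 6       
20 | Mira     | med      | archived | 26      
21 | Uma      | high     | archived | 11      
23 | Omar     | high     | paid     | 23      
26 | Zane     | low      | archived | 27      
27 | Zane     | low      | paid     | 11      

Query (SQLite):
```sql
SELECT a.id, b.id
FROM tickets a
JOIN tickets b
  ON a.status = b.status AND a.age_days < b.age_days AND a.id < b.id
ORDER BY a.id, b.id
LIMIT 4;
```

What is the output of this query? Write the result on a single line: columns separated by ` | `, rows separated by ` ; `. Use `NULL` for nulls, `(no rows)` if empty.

1 | 7 ; 20 | 26 ; 21 | 26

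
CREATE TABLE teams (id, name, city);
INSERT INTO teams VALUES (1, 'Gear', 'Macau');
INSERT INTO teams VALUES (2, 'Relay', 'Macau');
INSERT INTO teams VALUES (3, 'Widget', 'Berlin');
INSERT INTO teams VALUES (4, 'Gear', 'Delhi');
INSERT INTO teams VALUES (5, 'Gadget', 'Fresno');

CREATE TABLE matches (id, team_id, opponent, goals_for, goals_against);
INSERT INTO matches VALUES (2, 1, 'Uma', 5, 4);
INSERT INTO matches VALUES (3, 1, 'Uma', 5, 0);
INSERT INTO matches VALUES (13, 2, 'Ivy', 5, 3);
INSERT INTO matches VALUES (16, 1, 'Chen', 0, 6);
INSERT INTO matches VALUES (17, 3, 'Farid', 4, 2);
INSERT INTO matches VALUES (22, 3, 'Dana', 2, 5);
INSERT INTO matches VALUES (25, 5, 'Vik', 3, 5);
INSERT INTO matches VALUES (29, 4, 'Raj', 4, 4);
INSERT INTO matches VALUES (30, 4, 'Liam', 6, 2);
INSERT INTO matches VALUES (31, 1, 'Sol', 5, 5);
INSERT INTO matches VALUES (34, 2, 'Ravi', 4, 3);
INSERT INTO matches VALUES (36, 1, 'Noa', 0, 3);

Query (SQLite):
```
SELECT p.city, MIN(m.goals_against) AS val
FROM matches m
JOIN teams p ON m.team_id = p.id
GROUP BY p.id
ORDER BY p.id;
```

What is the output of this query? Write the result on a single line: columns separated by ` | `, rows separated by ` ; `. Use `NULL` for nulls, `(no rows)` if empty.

Macau | 0 ; Macau | 3 ; Berlin | 2 ; Delhi | 2 ; Fresno | 5

Join each matches row to its teams via team_id.
Group joined rows by teams.id; compute MIN(m.goals_against) per group.
  1: ids {2, 3, 16, 31, 36} → MIN(m.goals_against)=0
  2: ids {13, 34} → MIN(m.goals_against)=3
  3: ids {17, 22} → MIN(m.goals_against)=2
  4: ids {29, 30} → MIN(m.goals_against)=2
  5: ids {25} → MIN(m.goals_against)=5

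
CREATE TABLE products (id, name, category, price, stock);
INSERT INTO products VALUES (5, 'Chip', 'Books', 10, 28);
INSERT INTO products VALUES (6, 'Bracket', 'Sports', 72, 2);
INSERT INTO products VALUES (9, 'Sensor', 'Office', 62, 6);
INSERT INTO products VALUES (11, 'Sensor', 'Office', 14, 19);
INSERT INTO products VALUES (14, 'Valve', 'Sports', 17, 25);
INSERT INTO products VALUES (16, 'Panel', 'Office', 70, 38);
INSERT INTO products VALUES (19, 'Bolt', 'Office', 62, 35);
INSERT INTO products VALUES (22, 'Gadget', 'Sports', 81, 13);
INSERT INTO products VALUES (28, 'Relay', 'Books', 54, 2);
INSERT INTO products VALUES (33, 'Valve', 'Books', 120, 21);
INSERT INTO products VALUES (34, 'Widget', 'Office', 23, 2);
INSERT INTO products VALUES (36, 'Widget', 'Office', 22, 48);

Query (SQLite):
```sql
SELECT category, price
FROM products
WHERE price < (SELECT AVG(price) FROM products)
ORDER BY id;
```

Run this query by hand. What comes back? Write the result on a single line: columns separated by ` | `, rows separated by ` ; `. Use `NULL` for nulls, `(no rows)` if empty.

Books | 10 ; Office | 14 ; Sports | 17 ; Office | 23 ; Office | 22

Scalar subquery: AVG(price) over all products rows = 50.583333 (≈; comparison uses full precision).
Keep rows where price < that value.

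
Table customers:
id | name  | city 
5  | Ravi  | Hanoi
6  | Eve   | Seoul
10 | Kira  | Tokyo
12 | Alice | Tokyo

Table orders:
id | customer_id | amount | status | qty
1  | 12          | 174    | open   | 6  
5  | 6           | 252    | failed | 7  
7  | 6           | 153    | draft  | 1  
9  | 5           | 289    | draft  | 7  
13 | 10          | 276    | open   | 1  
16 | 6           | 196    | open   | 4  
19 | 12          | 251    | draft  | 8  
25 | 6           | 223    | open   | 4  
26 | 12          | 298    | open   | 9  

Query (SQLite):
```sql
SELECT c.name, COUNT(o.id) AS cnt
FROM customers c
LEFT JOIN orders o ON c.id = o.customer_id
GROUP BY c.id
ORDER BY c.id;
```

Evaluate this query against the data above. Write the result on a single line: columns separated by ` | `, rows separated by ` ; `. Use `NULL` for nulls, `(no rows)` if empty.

Ravi | 1 ; Eve | 4 ; Kira | 1 ; Alice | 3

LEFT JOIN keeps every customers row; unmatched ones get NULL for orders columns.
Group by customers.id and compute COUNT(o.id). COUNT(col) of an all-NULL group is 0.
  5: ids {9} → COUNT(o.id)=1
  6: ids {5, 7, 16, 25} → COUNT(o.id)=4
  10: ids {13} → COUNT(o.id)=1
  12: ids {1, 19, 26} → COUNT(o.id)=3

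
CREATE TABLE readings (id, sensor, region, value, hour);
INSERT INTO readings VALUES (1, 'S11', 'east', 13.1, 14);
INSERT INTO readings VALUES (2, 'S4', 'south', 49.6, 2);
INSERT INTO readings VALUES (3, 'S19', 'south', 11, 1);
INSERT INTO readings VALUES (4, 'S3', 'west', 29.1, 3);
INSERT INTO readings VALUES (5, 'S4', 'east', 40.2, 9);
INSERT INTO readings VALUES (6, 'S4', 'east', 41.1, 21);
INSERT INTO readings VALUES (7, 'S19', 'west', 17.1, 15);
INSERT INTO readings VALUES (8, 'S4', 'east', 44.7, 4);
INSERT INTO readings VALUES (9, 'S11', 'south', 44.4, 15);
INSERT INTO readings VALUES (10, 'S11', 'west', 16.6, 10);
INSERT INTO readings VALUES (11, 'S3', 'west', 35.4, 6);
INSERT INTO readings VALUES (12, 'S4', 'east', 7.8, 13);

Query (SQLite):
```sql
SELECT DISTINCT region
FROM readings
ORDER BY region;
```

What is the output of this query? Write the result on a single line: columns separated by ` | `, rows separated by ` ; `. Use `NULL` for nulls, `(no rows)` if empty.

Collect distinct region values from readings.

east ; south ; west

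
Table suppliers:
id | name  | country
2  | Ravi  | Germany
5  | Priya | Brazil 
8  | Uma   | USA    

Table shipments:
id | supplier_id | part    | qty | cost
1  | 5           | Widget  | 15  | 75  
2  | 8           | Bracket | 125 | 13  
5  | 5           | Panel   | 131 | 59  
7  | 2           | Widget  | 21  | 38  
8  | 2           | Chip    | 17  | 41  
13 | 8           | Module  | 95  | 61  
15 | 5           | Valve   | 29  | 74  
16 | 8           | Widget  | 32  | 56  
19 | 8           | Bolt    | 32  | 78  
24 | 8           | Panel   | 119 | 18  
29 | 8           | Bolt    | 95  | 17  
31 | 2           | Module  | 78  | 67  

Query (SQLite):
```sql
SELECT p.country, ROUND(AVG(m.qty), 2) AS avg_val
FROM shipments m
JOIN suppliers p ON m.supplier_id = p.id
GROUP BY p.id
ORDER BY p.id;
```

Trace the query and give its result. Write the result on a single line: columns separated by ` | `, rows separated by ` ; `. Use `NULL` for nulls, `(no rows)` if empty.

Germany | 38.67 ; Brazil | 58.33 ; USA | 83

Join each shipments row to its suppliers via supplier_id.
Group joined rows by suppliers.id; compute ROUND(AVG(m.qty), 2) per group.
  2: ids {7, 8, 31} → ROUND(AVG(m.qty), 2)=38.67
  5: ids {1, 5, 15} → ROUND(AVG(m.qty), 2)=58.33
  8: ids {2, 13, 16, 19, 24, 29} → ROUND(AVG(m.qty), 2)=83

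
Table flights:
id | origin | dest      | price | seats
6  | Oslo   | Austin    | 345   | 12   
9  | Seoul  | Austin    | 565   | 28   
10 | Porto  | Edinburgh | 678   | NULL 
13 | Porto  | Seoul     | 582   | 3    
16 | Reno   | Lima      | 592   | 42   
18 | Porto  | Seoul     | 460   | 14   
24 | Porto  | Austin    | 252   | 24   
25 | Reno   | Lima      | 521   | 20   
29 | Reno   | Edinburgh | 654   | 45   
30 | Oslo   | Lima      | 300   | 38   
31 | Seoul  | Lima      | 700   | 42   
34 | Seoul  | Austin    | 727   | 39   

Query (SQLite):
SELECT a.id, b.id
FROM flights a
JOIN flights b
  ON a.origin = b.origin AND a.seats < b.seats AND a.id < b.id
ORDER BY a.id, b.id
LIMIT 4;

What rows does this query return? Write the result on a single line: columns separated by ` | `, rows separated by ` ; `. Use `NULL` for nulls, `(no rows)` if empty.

Pairs (a,b) with same origin, a.seats < b.seats, a.id < b.id.
origin groups: Oslo:{6,30} Porto:{10,13,18,24} Reno:{16,25,29} Seoul:{9,31,34}
Ordered by (a.id, b.id); first 4.

6 | 30 ; 9 | 31 ; 9 | 34 ; 13 | 18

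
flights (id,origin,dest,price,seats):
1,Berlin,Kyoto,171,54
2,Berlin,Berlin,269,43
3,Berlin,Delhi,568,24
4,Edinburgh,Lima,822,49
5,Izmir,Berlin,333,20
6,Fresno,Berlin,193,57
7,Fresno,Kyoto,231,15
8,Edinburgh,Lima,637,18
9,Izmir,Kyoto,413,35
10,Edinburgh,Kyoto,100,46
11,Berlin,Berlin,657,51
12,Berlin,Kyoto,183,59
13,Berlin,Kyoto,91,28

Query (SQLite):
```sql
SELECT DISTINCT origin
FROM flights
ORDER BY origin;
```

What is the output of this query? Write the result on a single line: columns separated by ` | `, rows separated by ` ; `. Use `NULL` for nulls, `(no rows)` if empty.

Berlin ; Edinburgh ; Fresno ; Izmir

Collect distinct origin values from flights.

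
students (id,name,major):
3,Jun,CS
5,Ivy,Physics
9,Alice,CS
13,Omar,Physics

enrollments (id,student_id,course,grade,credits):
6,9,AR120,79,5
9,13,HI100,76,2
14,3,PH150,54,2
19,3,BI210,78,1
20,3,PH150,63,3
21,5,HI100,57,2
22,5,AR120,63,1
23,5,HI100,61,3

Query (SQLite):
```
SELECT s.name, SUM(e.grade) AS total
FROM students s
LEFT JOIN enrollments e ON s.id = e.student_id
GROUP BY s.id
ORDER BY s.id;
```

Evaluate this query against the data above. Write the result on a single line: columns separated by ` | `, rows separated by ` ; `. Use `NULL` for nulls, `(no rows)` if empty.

Jun | 195 ; Ivy | 181 ; Alice | 79 ; Omar | 76

LEFT JOIN keeps every students row; unmatched ones get NULL for enrollments columns.
Group by students.id and compute SUM(e.grade). SUM over an all-NULL group is NULL.
  3: ids {14, 19, 20} → SUM(e.grade)=195
  5: ids {21, 22, 23} → SUM(e.grade)=181
  9: ids {6} → SUM(e.grade)=79
  13: ids {9} → SUM(e.grade)=76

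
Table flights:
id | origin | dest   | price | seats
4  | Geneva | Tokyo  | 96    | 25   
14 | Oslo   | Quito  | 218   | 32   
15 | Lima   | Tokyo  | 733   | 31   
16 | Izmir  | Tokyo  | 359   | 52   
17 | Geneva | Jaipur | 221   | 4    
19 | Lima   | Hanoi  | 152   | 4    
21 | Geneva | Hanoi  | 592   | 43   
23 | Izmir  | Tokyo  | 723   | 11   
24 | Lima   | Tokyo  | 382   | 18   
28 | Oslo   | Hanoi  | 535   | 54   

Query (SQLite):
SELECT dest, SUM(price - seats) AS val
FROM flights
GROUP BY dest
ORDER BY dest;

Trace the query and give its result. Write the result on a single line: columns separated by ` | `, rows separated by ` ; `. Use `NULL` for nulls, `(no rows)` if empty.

Hanoi | 1178 ; Jaipur | 217 ; Quito | 186 ; Tokyo | 2156

For each row compute price - seats.
Group by dest; take SUM of the expression per group.
  Hanoi: ids {19, 21, 28} → SUM(price - seats)=1178
  Jaipur: ids {17} → SUM(price - seats)=217
  Quito: ids {14} → SUM(price - seats)=186
  Tokyo: ids {4, 15, 16, 23, 24} → SUM(price - seats)=2156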